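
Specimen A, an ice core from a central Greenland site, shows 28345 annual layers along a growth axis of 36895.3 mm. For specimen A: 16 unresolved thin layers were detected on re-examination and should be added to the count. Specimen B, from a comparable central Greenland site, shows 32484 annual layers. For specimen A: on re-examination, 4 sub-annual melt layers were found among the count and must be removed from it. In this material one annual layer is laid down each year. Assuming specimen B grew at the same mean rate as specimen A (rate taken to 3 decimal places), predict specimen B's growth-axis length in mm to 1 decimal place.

42261.7 mm

Specimen A: after corrections the count is 28345 − 4 + 16 = 28357 annual layers.
A: Extension rate ≈ 36895.3 / 28357 = 1.301 mm per year.
For B, 1.301 mm/year × 32484 years = 42261.7 mm.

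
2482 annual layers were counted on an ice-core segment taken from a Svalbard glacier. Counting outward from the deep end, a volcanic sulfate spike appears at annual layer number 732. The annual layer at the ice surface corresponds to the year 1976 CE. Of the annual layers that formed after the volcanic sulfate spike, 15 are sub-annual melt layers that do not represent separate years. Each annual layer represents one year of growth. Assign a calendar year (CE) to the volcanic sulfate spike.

The volcanic sulfate spike sits at annual layer 732 from the deep end, so 2482 − 732 = 1750 annual layers formed after it.
Excluding 15 false annual layers: 1750 − 15 = 1735.
1976 − 1735 = 241 CE.

241 CE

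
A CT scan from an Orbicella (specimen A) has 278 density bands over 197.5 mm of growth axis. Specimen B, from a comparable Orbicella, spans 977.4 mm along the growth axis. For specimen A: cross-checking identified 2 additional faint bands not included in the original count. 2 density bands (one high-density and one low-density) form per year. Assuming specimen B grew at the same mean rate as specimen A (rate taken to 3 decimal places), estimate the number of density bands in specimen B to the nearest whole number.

1385 density bands

Specimen A: true density band count = 278 + 2 = 280.
Specimen A: dividing by 2 density bands per year: 280 / 2 = 140 years.
A: Mean rate = 197.5 mm / 140 years ≈ 1.411 mm per year.
B spans 977.4 / 1.411 = 692.70 years; at 2 density bands per year that is 692.70 × 2 ≈ 1385 density bands.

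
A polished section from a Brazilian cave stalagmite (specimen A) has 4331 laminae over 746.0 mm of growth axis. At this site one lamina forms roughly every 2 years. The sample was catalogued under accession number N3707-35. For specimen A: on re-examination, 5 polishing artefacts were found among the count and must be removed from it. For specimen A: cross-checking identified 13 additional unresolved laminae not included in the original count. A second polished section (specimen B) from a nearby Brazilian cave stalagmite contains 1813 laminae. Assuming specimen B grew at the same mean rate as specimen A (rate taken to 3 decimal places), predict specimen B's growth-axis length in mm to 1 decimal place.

311.8 mm

Specimen A: true lamina count = 4331 − 5 + 13 = 4339.
Specimen A: 4339 laminae at 2 years each span 4339 × 2 = 8678 years.
A: 746.0 mm over 8678 years gives 746.0 / 8678 ≈ 0.086 mm/year.
Specimen B: multiplying by 2 years per lamina: 1813 × 2 = 3626 years. B's length ≈ 0.086 × 3626 = 311.8 mm.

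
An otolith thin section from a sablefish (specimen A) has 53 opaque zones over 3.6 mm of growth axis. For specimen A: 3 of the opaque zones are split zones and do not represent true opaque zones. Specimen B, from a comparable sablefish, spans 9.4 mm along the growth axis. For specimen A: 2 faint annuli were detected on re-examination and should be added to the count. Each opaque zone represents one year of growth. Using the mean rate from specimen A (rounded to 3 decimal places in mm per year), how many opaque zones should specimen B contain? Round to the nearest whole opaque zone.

136 opaque zones

Specimen A: correcting the raw count gives 53 − 3 + 2 = 52 true opaque zones.
A: 3.6 mm over 52 years gives 3.6 / 52 ≈ 0.069 mm/year.
For B, 9.4 / 0.069 = 136.23 years ≈ 136 opaque zones.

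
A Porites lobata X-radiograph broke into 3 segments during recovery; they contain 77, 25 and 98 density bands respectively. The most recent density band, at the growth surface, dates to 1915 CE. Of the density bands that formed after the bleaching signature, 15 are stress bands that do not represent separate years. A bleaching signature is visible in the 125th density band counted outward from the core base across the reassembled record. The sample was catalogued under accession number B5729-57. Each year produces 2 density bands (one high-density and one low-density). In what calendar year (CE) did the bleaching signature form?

Total density bands = 77 + 25 + 98 = 200.
Between density band 125 and the growth surface there are 200 − 125 = 75 density bands.
Excluding 15 false density bands: 75 − 15 = 60.
Dividing by 2 density bands per year: 60 / 2 = 30 years.
The density band at the growth surface is 1915 CE, so the bleaching signature dates to 1915 − 30 = 1885 CE.

1885 CE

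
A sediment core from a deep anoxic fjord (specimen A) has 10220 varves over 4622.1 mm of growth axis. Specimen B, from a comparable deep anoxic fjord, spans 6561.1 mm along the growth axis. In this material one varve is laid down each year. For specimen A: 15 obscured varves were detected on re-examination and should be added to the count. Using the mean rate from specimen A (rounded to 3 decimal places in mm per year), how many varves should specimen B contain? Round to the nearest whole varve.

Specimen A: adjusted count: 10220 + 15 = 10235 varves.
A: Extension rate ≈ 4622.1 / 10235 = 0.452 mm per year.
B spans 6561.1 / 0.452 = 14515.71 years ≈ 14516 varves.

14516 varves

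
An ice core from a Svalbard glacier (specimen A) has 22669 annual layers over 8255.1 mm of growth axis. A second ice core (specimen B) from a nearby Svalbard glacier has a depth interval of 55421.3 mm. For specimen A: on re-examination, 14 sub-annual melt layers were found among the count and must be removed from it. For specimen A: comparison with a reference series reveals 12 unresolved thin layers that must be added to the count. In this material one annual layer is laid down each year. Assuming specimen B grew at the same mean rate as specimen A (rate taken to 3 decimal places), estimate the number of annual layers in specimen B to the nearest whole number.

152256 annual layers

Specimen A: after corrections the count is 22669 − 14 + 12 = 22667 annual layers.
A: 8255.1 mm over 22667 years gives 8255.1 / 22667 ≈ 0.364 mm/yr.
Specimen B: 55421.3 mm / 0.364 mm per year = 152256.32 years ≈ 152256 annual layers.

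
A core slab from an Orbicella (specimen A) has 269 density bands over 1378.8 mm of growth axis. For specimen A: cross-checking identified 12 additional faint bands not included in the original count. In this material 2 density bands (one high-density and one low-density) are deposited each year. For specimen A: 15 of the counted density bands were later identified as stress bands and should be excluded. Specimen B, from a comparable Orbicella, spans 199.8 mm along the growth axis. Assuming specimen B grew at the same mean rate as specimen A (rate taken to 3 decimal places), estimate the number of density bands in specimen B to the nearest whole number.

39 density bands

Specimen A: true density band count = 269 − 15 + 12 = 266.
Specimen A: dividing by 2 density bands per year: 266 / 2 = 133 years.
A: 1378.8 mm over 133 years gives 1378.8 / 133 ≈ 10.367 mm/yr.
For B, 199.8 / 10.367 = 19.27 years; at 2 density bands per year that is 19.27 × 2 ≈ 39 density bands.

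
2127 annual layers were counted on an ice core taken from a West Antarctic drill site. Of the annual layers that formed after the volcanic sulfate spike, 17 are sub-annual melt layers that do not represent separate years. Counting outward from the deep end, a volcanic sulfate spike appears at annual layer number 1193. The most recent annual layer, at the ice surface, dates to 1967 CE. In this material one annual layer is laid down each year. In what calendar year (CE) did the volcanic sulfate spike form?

1050 CE

2127 − 1193 = 934 annual layers lie beyond the volcanic sulfate spike toward the ice surface.
Excluding 17 false annual layers: 934 − 17 = 917.
The annual layer at the ice surface is 1967 CE, so the volcanic sulfate spike dates to 1967 − 917 = 1050 CE.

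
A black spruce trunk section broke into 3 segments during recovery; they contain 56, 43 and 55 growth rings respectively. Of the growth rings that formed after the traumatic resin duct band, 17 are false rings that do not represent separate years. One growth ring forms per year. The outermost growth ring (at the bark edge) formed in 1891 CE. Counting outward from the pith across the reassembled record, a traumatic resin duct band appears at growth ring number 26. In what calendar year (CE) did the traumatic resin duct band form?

1780 CE

Total growth rings = 56 + 43 + 55 = 154.
The traumatic resin duct band sits at growth ring 26 from the pith, so 154 − 26 = 128 growth rings formed after it.
Removing the 17 false growth rings leaves 128 − 17 = 111 true growth rings beyond the traumatic resin duct band.
1891 − 111 = 1780 CE.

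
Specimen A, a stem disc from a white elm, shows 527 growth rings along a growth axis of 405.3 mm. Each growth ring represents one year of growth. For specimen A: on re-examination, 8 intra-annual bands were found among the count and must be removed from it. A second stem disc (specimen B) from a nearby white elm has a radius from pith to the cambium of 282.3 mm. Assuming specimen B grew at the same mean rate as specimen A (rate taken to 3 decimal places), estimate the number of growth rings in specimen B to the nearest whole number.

361 growth rings

Specimen A: correcting the raw count gives 527 − 8 = 519 true growth rings.
A: 405.3 mm over 519 years gives 405.3 / 519 ≈ 0.781 mm/year.
For B, 282.3 / 0.781 = 361.46 years ≈ 361 growth rings.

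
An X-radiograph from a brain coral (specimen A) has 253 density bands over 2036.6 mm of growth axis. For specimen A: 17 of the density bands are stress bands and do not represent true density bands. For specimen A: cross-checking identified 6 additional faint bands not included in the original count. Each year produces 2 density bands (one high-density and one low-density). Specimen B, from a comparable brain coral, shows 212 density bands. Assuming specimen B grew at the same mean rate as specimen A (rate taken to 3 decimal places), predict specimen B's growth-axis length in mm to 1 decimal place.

Specimen A: after corrections the count is 253 − 17 + 6 = 242 density bands.
Specimen A: dividing by 2 density bands per year: 242 / 2 = 121 years.
A: 2036.6 mm over 121 years gives 2036.6 / 121 ≈ 16.831 mm per year.
Specimen B: 212 density bands at 2 per year is 212 / 2 = 106 years. B's length ≈ 16.831 × 106 = 1784.1 mm.

1784.1 mm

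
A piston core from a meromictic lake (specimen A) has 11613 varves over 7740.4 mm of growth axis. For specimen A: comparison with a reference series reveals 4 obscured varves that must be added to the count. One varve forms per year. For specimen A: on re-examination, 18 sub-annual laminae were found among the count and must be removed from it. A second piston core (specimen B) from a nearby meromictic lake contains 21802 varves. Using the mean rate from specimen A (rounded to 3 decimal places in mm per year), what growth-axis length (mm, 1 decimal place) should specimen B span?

14541.9 mm

Specimen A: after corrections the count is 11613 − 18 + 4 = 11599 varves.
A: Mean rate = 7740.4 mm / 11599 years ≈ 0.667 mm/year.
B's length ≈ 0.667 × 21802 = 14541.9 mm.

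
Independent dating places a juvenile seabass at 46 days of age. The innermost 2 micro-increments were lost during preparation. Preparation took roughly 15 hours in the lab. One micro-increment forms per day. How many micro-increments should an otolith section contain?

44 micro-increments

One micro-increment per day gives 46 micro-increments over 46 days.
Subtracting the 2 micro-increments not captured gives 46 − 2 = 44 micro-increments in the record.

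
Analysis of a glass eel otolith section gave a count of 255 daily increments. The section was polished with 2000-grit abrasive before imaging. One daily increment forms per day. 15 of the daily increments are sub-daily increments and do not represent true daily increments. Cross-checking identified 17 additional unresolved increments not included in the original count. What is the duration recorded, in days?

True daily increment count = 255 − 15 + 17 = 257.
One daily increment per day makes the duration 257 days.

257 days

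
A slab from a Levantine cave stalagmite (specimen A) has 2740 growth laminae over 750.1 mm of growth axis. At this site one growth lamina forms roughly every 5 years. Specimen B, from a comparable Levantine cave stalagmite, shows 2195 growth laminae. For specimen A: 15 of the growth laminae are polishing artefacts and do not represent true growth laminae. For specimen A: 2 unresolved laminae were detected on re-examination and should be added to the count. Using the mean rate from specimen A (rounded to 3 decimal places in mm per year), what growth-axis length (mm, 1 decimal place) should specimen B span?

603.6 mm

Specimen A: adjusted count: 2740 − 15 + 2 = 2727 growth laminae.
Specimen A: at 5 years per growth lamina, 2727 × 5 = 13635 years.
A: Mean rate = 750.1 mm / 13635 years ≈ 0.055 mm per year.
Specimen B: multiplying by 5 years per growth lamina: 2195 × 5 = 10975 years. B's length ≈ 0.055 × 10975 = 603.6 mm.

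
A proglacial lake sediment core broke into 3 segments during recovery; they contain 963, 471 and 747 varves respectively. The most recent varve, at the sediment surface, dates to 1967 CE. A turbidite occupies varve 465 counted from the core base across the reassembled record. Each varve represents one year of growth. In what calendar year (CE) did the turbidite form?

251 CE

Total varves = 963 + 471 + 747 = 2181.
Between varve 465 and the sediment surface there are 2181 − 465 = 1716 varves.
Counting back 1716 years from 1967 CE places the turbidite in 1967 − 1716 = 251 CE.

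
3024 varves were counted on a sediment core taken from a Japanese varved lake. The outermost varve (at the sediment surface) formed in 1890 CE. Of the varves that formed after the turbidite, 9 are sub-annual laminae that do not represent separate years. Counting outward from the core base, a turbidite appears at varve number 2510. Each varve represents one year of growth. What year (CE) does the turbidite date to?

1385 CE

3024 − 2510 = 514 varves lie beyond the turbidite toward the sediment surface.
514 − 9 false = 505 true varves after the turbidite.
1890 − 505 = 1385 CE.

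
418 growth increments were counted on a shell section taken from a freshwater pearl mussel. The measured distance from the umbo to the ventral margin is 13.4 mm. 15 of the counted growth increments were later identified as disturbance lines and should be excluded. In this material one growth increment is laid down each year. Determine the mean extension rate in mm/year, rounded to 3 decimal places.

0.033 mm/year

Adjusted count: 418 − 15 = 403 growth increments.
Mean rate = 13.4 mm / 403 years ≈ 0.033 mm/year.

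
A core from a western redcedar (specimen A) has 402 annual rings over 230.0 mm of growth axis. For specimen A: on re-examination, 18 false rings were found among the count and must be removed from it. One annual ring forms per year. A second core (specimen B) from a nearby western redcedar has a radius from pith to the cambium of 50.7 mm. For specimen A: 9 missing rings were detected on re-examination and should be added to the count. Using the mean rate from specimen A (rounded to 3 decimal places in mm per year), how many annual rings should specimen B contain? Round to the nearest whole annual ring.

87 annual rings

Specimen A: after corrections the count is 402 − 18 + 9 = 393 annual rings.
A: 230.0 mm over 393 years gives 230.0 / 393 ≈ 0.585 mm per year.
Specimen B: 50.7 mm / 0.585 mm per year = 86.67 years ≈ 87 annual rings.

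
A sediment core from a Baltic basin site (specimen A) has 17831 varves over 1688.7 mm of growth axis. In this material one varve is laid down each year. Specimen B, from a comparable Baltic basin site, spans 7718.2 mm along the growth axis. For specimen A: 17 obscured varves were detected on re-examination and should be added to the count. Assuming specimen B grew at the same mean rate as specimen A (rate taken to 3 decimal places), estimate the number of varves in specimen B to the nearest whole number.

Specimen A: after corrections the count is 17831 + 17 = 17848 varves.
A: Extension rate ≈ 1688.7 / 17848 = 0.095 mm/year.
For B, 7718.2 / 0.095 = 81244.21 years ≈ 81244 varves.

81244 varves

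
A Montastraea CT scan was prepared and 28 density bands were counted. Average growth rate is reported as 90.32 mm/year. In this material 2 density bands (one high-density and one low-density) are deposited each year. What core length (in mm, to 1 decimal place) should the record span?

Dividing by 2 density bands per year: 28 / 2 = 14 years.
14 years at 90.32 mm/year gives 90.32 × 14 = 1264.5 mm.

1264.5 mm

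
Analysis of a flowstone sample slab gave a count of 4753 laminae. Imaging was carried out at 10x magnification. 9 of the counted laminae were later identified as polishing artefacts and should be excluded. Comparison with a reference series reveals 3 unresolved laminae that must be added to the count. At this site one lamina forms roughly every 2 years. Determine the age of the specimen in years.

9494 years

True lamina count = 4753 − 9 + 3 = 4747.
Multiplying by 2 years per lamina: 4747 × 2 = 9494 years.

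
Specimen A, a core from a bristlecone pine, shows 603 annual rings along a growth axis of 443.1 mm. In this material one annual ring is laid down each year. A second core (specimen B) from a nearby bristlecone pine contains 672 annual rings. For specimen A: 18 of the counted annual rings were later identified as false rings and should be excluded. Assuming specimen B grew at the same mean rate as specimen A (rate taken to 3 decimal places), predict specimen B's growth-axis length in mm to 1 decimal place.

508.7 mm

Specimen A: adjusted count: 603 − 18 = 585 annual rings.
A: Mean rate = 443.1 mm / 585 years ≈ 0.757 mm/yr.
B's length ≈ 0.757 × 672 = 508.7 mm.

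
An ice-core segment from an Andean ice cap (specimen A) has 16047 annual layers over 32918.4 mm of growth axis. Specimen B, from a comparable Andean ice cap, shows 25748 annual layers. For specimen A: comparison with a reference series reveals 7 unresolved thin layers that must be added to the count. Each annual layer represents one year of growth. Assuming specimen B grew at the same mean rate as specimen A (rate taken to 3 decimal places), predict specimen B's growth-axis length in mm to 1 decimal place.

Specimen A: adjusted count: 16047 + 7 = 16054 annual layers.
A: 32918.4 mm over 16054 years gives 32918.4 / 16054 ≈ 2.050 mm/year.
For B, 2.050 mm/year × 25748 years = 52783.4 mm.

52783.4 mm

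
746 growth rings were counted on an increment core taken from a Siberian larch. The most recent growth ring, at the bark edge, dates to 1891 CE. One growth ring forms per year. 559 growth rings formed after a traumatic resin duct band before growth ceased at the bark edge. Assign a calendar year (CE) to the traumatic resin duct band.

There are 559 growth rings younger than the traumatic resin duct band.
The growth ring at the bark edge is 1891 CE, so the traumatic resin duct band dates to 1891 − 559 = 1332 CE.

1332 CE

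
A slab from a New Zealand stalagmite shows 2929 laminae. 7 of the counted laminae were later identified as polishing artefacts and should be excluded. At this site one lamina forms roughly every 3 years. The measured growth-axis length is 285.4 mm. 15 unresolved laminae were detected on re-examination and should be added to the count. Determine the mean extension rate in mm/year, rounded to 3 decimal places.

After corrections the count is 2929 − 7 + 15 = 2937 laminae.
At 3 years per lamina, 2937 × 3 = 8811 years.
285.4 mm over 8811 years gives 285.4 / 8811 ≈ 0.032 mm/year.

0.032 mm/year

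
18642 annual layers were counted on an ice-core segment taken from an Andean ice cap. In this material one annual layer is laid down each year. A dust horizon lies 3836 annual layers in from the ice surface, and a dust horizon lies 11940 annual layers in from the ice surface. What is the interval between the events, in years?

Separation: 11940 − 3836 = 8104 annual layers.
At one annual layer per year, 8104 years elapsed between them.

8104 yr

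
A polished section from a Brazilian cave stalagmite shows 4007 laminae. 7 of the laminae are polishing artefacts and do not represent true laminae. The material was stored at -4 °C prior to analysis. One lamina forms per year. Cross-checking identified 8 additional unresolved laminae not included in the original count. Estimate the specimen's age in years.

After corrections the count is 4007 − 7 + 8 = 4008 laminae.
At one lamina per year, that is 4008 years.

4008 years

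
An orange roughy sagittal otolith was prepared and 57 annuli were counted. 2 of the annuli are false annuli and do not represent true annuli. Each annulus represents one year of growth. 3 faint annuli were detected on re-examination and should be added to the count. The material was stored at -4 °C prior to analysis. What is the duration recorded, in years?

58 years

Adjusted count: 57 − 2 + 3 = 58 annuli.
One annulus per year makes the duration 58 years.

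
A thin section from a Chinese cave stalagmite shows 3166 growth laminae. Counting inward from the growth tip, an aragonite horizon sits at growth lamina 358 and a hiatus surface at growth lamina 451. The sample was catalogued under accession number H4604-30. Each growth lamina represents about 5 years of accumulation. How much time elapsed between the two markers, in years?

465 yr

The two markers are separated by 451 − 358 = 93 growth laminae.
Multiplying by 5 years per growth lamina: 93 × 5 = 465 years.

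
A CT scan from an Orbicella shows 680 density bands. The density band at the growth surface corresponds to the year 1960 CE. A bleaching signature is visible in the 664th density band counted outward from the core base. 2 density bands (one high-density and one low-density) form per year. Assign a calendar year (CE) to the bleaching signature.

1952 CE

The bleaching signature sits at density band 664 from the core base, so 680 − 664 = 16 density bands formed after it.
With 2 density bands per year, 16 / 2 = 8 years.
Counting back 8 years from 1960 CE places the bleaching signature in 1960 − 8 = 1952 CE.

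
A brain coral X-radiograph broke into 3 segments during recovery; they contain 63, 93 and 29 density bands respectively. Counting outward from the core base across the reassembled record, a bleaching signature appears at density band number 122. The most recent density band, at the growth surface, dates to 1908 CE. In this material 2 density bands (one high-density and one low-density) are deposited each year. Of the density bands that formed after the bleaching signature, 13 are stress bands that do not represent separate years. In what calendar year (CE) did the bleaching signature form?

1883 CE

Total density bands = 63 + 93 + 29 = 185.
185 − 122 = 63 density bands lie beyond the bleaching signature toward the growth surface.
63 − 13 false = 50 true density bands after the bleaching signature.
50 density bands at 2 per year is 50 / 2 = 25 years.
1908 − 25 = 1883 CE.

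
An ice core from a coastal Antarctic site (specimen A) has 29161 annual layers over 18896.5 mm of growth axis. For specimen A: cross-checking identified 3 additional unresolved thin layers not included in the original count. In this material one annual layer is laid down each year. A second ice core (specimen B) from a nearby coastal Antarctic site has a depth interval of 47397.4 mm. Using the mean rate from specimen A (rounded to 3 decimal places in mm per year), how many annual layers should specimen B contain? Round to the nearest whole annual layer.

Specimen A: after corrections the count is 29161 + 3 = 29164 annual layers.
A: Extension rate ≈ 18896.5 / 29164 = 0.648 mm per year.
For B, 47397.4 / 0.648 = 73144.14 years ≈ 73144 annual layers.

73144 annual layers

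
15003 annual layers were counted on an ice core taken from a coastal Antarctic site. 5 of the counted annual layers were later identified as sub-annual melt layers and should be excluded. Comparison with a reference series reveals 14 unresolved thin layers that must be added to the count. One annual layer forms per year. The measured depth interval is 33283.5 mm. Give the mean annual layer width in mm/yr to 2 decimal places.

2.22 mm/yr

After corrections the count is 15003 − 5 + 14 = 15012 annual layers.
Extension rate ≈ 33283.5 / 15012 = 2.22 mm/yr.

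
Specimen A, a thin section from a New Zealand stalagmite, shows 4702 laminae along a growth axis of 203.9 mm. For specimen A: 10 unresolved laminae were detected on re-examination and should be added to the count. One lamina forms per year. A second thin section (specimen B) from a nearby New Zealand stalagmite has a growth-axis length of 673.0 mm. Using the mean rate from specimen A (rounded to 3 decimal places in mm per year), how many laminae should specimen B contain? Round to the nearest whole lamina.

Specimen A: adjusted count: 4702 + 10 = 4712 laminae.
A: 203.9 mm over 4712 years gives 203.9 / 4712 ≈ 0.043 mm/year.
B spans 673.0 / 0.043 = 15651.16 years ≈ 15651 laminae.

15651 laminae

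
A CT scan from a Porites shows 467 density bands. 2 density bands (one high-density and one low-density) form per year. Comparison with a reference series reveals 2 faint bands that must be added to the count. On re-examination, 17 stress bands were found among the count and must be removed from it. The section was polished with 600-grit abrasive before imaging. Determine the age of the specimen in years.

226 years

Correcting the raw count gives 467 − 17 + 2 = 452 true density bands.
452 density bands at 2 per year is 452 / 2 = 226 years.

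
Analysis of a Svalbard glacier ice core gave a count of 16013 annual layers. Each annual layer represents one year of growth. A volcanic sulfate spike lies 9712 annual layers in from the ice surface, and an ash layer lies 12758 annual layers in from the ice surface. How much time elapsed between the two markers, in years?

3046 years

Separation: 12758 − 9712 = 3046 annual layers.
That is 3046 years at one annual layer per year.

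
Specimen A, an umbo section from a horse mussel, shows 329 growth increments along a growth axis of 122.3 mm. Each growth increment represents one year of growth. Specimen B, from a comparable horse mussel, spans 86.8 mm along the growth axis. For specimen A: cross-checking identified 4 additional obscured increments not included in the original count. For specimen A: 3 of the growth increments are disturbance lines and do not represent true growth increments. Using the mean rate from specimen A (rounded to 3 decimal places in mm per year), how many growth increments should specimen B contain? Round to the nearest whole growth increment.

Specimen A: after corrections the count is 329 − 3 + 4 = 330 growth increments.
A: Mean rate = 122.3 mm / 330 years ≈ 0.371 mm per year.
B spans 86.8 / 0.371 = 233.96 years ≈ 234 growth increments.

234 growth increments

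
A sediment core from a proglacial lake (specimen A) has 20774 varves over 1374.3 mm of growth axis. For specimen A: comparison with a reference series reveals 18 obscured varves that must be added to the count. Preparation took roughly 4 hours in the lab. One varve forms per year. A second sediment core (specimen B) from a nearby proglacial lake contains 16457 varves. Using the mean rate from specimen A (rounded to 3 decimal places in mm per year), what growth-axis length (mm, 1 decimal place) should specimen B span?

Specimen A: adjusted count: 20774 + 18 = 20792 varves.
A: Extension rate ≈ 1374.3 / 20792 = 0.066 mm/yr.
For B, 0.066 mm/year × 16457 years = 1086.2 mm.

1086.2 mm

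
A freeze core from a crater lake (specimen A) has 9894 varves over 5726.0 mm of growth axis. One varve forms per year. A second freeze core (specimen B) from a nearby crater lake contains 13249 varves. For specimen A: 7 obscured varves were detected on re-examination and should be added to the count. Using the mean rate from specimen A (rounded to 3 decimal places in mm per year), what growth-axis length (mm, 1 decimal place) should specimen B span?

Specimen A: correcting the raw count gives 9894 + 7 = 9901 true varves.
A: 5726.0 mm over 9901 years gives 5726.0 / 9901 ≈ 0.578 mm per year.
For B, 0.578 mm/year × 13249 years = 7657.9 mm.

7657.9 mm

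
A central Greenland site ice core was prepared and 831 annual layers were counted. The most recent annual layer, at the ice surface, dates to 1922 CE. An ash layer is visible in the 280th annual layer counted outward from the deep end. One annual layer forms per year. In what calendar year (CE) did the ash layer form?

1371 CE

831 − 280 = 551 annual layers lie beyond the ash layer toward the ice surface.
1922 − 551 = 1371 CE.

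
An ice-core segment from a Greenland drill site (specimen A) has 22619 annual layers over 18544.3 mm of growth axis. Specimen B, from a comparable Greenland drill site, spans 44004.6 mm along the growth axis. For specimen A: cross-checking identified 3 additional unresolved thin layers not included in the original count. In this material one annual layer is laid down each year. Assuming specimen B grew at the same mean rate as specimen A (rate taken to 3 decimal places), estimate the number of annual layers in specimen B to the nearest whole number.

Specimen A: adjusted count: 22619 + 3 = 22622 annual layers.
A: Extension rate ≈ 18544.3 / 22622 = 0.820 mm per year.
For B, 44004.6 / 0.820 = 53664.15 years ≈ 53664 annual layers.

53664 annual layers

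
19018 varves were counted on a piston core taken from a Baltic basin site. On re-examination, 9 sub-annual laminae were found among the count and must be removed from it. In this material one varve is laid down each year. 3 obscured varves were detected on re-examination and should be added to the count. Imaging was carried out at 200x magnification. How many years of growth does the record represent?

After corrections the count is 19018 − 9 + 3 = 19012 varves.
One varve per year makes the duration 19012 years.

19012 years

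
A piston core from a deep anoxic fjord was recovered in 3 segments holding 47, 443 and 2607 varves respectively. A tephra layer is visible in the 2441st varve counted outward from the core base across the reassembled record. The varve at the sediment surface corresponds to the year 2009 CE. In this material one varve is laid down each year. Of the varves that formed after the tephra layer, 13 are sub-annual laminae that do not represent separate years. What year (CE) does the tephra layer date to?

Total varves = 47 + 443 + 2607 = 3097.
3097 − 2441 = 656 varves lie beyond the tephra layer toward the sediment surface.
Excluding 13 false varves: 656 − 13 = 643.
The varve at the sediment surface is 2009 CE, so the tephra layer dates to 2009 − 643 = 1366 CE.

1366 CE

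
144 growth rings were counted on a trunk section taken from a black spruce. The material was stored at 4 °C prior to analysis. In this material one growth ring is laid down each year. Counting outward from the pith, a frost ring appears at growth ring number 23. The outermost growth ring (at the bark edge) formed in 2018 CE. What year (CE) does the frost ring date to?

The frost ring sits at growth ring 23 from the pith, so 144 − 23 = 121 growth rings formed after it.
2018 − 121 = 1897 CE.

1897 CE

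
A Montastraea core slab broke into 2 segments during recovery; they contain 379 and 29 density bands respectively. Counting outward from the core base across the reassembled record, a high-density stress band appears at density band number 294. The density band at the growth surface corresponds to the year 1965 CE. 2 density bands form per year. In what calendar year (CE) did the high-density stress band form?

1908 CE

Total density bands = 379 + 29 = 408.
Between density band 294 and the growth surface there are 408 − 294 = 114 density bands.
Dividing by 2 density bands per year: 114 / 2 = 57 years.
1965 − 57 = 1908 CE.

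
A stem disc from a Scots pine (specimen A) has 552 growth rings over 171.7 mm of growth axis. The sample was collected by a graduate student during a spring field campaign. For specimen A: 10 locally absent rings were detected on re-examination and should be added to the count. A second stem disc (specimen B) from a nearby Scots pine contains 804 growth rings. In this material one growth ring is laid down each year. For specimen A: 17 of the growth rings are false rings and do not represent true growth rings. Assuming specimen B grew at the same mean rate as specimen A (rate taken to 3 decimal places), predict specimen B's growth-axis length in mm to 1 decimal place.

253.3 mm

Specimen A: after corrections the count is 552 − 17 + 10 = 545 growth rings.
A: Extension rate ≈ 171.7 / 545 = 0.315 mm/year.
For B, 0.315 mm/year × 804 years = 253.3 mm.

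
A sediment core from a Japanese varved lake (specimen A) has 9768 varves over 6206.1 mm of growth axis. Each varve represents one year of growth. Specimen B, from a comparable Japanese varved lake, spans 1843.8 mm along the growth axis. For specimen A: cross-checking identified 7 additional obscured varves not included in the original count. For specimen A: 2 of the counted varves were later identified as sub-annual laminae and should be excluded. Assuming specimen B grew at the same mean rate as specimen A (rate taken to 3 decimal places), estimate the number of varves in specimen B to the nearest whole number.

Specimen A: adjusted count: 9768 − 2 + 7 = 9773 varves.
A: 6206.1 mm over 9773 years gives 6206.1 / 9773 ≈ 0.635 mm per year.
Specimen B: 1843.8 mm / 0.635 mm per year = 2903.62 years ≈ 2904 varves.

2904 varves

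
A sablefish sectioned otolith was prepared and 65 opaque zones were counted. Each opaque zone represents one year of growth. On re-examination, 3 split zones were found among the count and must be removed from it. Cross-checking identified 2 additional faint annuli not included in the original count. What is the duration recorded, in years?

64 years

True opaque zone count = 65 − 3 + 2 = 64.
With a one-to-one opaque zone periodicity this is 64 years.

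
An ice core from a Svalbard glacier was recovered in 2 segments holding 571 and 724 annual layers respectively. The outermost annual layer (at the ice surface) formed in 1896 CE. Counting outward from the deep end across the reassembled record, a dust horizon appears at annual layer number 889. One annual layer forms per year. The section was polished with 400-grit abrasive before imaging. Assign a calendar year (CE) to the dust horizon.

1490 CE

Total annual layers = 571 + 724 = 1295.
Between annual layer 889 and the ice surface there are 1295 − 889 = 406 annual layers.
Counting back 406 years from 1896 CE places the dust horizon in 1896 − 406 = 1490 CE.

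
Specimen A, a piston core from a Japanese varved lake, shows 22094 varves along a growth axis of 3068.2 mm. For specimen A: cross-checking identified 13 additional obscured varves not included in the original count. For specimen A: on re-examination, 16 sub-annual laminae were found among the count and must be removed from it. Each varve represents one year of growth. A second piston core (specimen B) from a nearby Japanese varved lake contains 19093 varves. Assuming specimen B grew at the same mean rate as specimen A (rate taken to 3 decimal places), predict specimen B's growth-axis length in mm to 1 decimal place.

2653.9 mm

Specimen A: after corrections the count is 22094 − 16 + 13 = 22091 varves.
A: Extension rate ≈ 3068.2 / 22091 = 0.139 mm/yr.
Length of B = 0.139 × 19093 = 2653.9 mm.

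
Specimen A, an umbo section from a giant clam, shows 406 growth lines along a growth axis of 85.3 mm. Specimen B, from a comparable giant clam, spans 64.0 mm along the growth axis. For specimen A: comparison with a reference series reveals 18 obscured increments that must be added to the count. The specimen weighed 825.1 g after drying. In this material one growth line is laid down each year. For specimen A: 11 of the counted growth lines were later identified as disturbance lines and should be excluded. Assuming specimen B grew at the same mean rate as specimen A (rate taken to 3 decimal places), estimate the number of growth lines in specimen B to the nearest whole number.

309 growth lines

Specimen A: correcting the raw count gives 406 − 11 + 18 = 413 true growth lines.
A: Mean rate = 85.3 mm / 413 years ≈ 0.207 mm/year.
B spans 64.0 / 0.207 = 309.18 years ≈ 309 growth lines.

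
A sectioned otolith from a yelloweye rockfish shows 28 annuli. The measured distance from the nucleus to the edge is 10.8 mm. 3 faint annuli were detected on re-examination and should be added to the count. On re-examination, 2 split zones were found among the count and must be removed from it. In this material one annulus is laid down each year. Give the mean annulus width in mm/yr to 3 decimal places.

Correcting the raw count gives 28 − 2 + 3 = 29 true annuli.
Extension rate ≈ 10.8 / 29 = 0.372 mm/yr.

0.372 mm/yr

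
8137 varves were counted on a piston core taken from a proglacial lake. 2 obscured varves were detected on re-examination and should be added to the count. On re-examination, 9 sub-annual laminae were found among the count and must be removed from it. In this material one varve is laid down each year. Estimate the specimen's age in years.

Adjusted count: 8137 − 9 + 2 = 8130 varves.
With a one-to-one varve periodicity this is 8130 years.

8130 years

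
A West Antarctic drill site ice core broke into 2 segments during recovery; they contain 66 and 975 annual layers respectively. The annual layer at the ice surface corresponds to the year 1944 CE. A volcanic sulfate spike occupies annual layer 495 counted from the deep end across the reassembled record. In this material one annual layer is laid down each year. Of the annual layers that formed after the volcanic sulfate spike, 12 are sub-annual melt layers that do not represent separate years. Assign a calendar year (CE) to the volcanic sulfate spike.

1410 CE

Total annual layers = 66 + 975 = 1041.
1041 − 495 = 546 annual layers lie beyond the volcanic sulfate spike toward the ice surface.
546 − 12 false = 534 true annual layers after the volcanic sulfate spike.
Counting back 534 years from 1944 CE places the volcanic sulfate spike in 1944 − 534 = 1410 CE.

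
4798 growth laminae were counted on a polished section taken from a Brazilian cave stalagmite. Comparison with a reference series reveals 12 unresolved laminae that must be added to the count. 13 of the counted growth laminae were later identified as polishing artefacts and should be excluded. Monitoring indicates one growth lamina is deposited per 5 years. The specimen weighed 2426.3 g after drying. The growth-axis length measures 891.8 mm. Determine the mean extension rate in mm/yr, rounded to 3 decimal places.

Correcting the raw count gives 4798 − 13 + 12 = 4797 true growth laminae.
4797 growth laminae at 5 years each span 4797 × 5 = 23985 years.
Mean rate = 891.8 mm / 23985 years ≈ 0.037 mm/yr.

0.037 mm/yr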